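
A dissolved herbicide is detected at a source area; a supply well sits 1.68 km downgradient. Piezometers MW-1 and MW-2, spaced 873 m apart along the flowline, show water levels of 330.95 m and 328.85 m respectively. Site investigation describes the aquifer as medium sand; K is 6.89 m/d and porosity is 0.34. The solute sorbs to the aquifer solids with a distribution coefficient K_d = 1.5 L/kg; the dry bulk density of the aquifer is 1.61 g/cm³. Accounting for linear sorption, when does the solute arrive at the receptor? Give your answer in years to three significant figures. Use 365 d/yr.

Hydraulic gradient i = (330.95 − 328.85) / 873 = 2.10 / 873 = 0.002405
q = Ki = 6.89 × 0.002405 = 0.01657 m/d
v = Ki/n = 6.89·0.002405/0.34 = 0.04875 m/d
Retardation R = 1 + ρ_b·K_d/n = 1 + 1.61×1.5/0.34 = 8.103
Contaminant velocity v_c = v/R = 0.04875/8.103 = 0.006016 m/d
L = 1.68 km = 1680 m
t = L/v_c = 1680/0.006016 = 279300 d
   = 279300/365 = 765 yr

765 years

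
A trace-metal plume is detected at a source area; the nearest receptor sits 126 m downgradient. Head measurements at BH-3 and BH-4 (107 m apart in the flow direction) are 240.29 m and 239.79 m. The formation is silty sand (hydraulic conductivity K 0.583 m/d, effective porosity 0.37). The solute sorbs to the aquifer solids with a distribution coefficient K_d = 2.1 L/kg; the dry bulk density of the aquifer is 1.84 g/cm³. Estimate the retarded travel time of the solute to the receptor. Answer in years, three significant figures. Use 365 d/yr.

537 years

Hydraulic gradient i = (240.29 − 239.79) / 107 = 0.50 / 107 = 0.004673
q = Ki = 0.583 × 0.004673 = 0.002724 m/d
v = Ki/n = 0.583·0.004673/0.37 = 0.007363 m/d
Retardation R = 1 + ρ_b·K_d/n = 1 + 1.84×2.1/0.37 = 11.44
Contaminant velocity v_c = v/R = 0.007363/11.44 = 6.434e-4 m/d
t = L/v_c = 126/6.434e-4 = 195800 d
   = 195800/365 = 537 yr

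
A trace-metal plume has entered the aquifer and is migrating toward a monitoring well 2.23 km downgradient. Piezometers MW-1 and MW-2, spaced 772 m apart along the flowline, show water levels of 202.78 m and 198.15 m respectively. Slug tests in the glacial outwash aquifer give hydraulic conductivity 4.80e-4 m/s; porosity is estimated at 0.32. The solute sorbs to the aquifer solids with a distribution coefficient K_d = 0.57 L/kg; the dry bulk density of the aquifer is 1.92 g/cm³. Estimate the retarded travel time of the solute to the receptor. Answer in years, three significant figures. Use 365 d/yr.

Hydraulic gradient i = (202.78 − 198.15) / 772 = 4.63 / 772 = 0.005997
K = 4.80e-4 m/s × 86400 s/d = 41.47 m/d
Specific discharge q = 41.47 × 0.005997 = 0.2487 m/d
Average linear velocity = 0.2487 / 0.32 = 0.7773 m/d
Retardation R = 1 + ρ_b·K_d/n = 1 + 1.92×0.57/0.32 = 4.420
Contaminant velocity v_c = v/R = 0.7773/4.420 = 0.1759 m/d
L = 2.23 km = 2230 m
t = L/v_c = 2230/0.1759 = 12680 d
   = 12680/365 = 34.7 yr

34.7 years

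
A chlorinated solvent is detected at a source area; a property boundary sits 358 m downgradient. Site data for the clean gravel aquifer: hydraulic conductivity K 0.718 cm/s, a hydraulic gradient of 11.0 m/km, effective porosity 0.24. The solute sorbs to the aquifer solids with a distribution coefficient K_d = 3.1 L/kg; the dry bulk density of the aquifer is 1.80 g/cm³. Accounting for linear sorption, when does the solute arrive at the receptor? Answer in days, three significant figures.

305 days

K = 0.718 cm/s × 864 = 620.4 m/d
q = Ki = 620.4 × 0.011 = 6.824 m/d
Seepage velocity v = q / n = 6.824 / 0.24 = 28.43 m/d
Retardation R = 1 + ρ_b·K_d/n = 1 + 1.80×3.1/0.24 = 24.25
Contaminant velocity v_c = v/R = 28.43/24.25 = 1.172 m/d
t = L/v_c = 358/1.172 = 305.3 d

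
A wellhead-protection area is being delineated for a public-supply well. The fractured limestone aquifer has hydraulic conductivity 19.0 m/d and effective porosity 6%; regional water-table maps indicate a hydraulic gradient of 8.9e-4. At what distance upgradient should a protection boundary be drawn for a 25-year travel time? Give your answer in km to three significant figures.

2.57 km

Specific discharge q = 19.0 × 8.9e-4 = 0.01691 m/d
v = Ki/n = 19.0·8.9e-4/0.06 = 0.2818 m/d
T = 25 yr × 365 = 9125 d
L = v × T = 0.2818 × 9125 = 2572 m
   = 2.57 km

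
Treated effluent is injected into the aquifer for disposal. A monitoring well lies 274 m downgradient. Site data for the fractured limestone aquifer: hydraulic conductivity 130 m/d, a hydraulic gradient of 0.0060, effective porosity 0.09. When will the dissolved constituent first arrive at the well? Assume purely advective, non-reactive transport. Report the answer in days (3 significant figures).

Darcy flux q = K·i = 130 × 0.0060 = 0.7800 m/d
v_s = q/n_e = 0.7800/0.09 = 8.667 m/d
t = L / v = 274 / 8.667 = 31.62 d

31.6 days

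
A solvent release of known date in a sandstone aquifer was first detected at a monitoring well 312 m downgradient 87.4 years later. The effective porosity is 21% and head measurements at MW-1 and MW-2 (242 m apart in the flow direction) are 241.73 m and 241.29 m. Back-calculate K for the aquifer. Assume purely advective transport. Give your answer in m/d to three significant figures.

1.13 m/d

Hydraulic gradient i = (241.73 − 241.29) / 242 = 0.44 / 242 = 0.001818
t = 87.4 years = 31900 d
v = L / t = 312 / 31900 = 0.009780 m/d
K = v · n / i = 0.009780 × 0.21 / 0.001818 = 1.13 m/d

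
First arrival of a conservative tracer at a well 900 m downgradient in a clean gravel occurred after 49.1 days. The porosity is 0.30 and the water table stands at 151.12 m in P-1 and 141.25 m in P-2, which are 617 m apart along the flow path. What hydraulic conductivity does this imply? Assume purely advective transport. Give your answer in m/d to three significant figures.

Hydraulic gradient i = (151.12 − 141.25) / 617 = 9.87 / 617 = 0.01600
v = L / t = 900 / 49.1 = 18.33 m/d
K = v · n / i = 18.33 × 0.30 / 0.01600 = 344 m/d

344 m/d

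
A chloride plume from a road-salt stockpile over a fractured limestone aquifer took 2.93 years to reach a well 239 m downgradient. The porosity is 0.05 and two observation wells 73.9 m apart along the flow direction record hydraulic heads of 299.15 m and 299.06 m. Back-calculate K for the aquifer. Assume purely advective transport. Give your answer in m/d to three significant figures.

9.18 m/d

Hydraulic gradient i = (299.15 − 299.06) / 73.9 = 0.09 / 73.9 = 0.001218
t = 2.93 years = 1069 d
v = L / t = 239 / 1069 = 0.2235 m/d
K = v · n / i = 0.2235 × 0.05 / 0.001218 = 9.18 m/d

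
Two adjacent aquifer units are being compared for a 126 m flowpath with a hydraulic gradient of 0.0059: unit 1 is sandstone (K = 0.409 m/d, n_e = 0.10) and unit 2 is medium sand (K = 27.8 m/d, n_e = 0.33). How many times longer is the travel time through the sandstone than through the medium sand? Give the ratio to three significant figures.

Unit 1 (sandstone): v = 0.409×0.0059/0.10 = 0.02413 m/d, t = 126/0.02413 = 5221 d
Unit 2 (medium sand): v = 27.8×0.0059/0.33 = 0.4970 m/d, t = 126/0.4970 = 253.5 d
t(sandstone) / t(medium sand) = 5221/253.5 = 20.6

20.6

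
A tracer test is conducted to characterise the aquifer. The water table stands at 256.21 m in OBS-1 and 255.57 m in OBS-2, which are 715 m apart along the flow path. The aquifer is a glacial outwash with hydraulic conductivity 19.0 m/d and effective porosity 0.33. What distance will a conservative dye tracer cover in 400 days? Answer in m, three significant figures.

Hydraulic gradient i = (256.21 − 255.57) / 715 = 0.64 / 715 = 8.951e-4
Darcy flux q = K·i = 19.0 × 8.951e-4 = 0.01701 m/d
v_s = q/n_e = 0.01701/0.33 = 0.05154 m/d
L = v × T = 0.05154 × 400 = 20.61 m

20.6 m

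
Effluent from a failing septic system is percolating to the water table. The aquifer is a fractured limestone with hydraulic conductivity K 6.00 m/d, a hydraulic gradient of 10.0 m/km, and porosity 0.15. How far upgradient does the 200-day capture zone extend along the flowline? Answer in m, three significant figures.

80.0 m

Darcy flux q = K·i = 6.00 × 0.010 = 0.06000 m/d
v = Ki/n = 6.00·0.010/0.15 = 0.4000 m/d
L = v × T = 0.4000 × 200 = 80.00 m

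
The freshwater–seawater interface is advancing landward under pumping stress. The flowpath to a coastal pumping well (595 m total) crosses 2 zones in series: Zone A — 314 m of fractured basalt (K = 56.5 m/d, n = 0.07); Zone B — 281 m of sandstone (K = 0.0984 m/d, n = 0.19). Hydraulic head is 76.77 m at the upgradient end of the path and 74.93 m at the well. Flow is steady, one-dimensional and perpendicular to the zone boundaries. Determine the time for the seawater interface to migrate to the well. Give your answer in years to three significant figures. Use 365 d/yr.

321 years

Total head drop ΔH = 76.77 − 74.93 = 1.84 m
Steady 1-D flow in series ⇒ the Darcy flux q is identical in every zone and the zone head losses add (resistances L/K in series).
Σ(L/K) = 314/56.5 + 281/0.0984 = 5.558 + 2856 = 2861 d
q = ΔH / Σ(L/K) = 1.84 / 2861 = 6.431e-4 m/d (same in every zone)
Zone A: v = q/n = 6.431e-4/0.07 = 0.009187 m/d → t_A = 314/0.009187 = 34180 d
Zone B: v = q/n = 6.431e-4/0.19 = 0.003385 m/d → t_B = 281/0.003385 = 83020 d
Total t = 34180 + 83020 = 117200 d
   = 117200 / 365 = 321 yr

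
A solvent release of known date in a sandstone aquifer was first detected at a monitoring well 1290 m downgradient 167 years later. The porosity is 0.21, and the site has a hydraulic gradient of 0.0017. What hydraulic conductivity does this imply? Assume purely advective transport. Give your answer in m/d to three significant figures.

2.61 m/d

t = 167 years = 60960 d
v = L / t = 1290 / 60960 = 0.02116 m/d
K = v · n / i = 0.02116 × 0.21 / 0.0017 = 2.61 m/d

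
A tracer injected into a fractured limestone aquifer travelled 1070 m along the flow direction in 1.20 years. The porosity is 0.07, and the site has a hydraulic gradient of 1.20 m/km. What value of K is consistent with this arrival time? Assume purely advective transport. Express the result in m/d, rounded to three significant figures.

t = 1.20 years = 438.0 d
v = L / t = 1070 / 438.0 = 2.443 m/d
K = v · n / i = 2.443 × 0.07 / 0.0012 = 143 m/d

143 m/d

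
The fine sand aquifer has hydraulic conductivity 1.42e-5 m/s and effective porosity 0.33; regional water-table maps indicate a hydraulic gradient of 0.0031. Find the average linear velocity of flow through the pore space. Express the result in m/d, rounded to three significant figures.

0.0115 m/d

K = 1.42e-5 m/s × 86400 s/d = 1.227 m/d
q = Ki = 1.227 × 0.0031 = 0.003803 m/d
Seepage velocity v = q / n = 0.003803 / 0.33 = 0.01153 m/d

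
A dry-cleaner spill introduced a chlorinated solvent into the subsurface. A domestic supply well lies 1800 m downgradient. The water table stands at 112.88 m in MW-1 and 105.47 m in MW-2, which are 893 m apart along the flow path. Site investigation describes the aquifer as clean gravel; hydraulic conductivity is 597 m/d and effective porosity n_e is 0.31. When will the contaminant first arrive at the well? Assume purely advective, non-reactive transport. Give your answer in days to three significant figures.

Hydraulic gradient i = (112.88 − 105.47) / 893 = 7.41 / 893 = 0.008298
Specific discharge q = 597 × 0.008298 = 4.954 m/d
Average linear velocity = 4.954 / 0.31 = 15.98 m/d
t = L / v = 1800 / 15.98 = 112.6 d

113 days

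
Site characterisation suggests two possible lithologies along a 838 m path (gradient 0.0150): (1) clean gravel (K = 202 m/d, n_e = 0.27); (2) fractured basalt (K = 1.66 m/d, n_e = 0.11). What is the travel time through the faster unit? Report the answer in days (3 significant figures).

74.7 days

Unit 1 (clean gravel): v = 202×0.015/0.27 = 11.22 m/d, t = 838/11.22 = 74.67 d
Unit 2 (fractured basalt): v = 1.66×0.015/0.11 = 0.2264 m/d, t = 838/0.2264 = 3702 d
Faster unit: t = 74.7 d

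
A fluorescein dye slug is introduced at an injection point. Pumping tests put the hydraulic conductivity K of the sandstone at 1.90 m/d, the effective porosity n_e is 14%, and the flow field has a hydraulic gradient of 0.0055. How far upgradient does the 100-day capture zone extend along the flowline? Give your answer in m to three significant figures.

Specific discharge q = 1.90 × 0.0055 = 0.01045 m/d
v_s = q/n_e = 0.01045/0.14 = 0.07464 m/d
L = v × T = 0.07464 × 100 = 7.464 m

7.46 m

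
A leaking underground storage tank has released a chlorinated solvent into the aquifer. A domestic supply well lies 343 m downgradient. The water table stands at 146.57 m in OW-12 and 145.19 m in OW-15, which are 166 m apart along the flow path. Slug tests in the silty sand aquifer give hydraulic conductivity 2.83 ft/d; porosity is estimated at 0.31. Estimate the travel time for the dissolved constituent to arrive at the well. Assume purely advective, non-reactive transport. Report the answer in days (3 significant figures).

Hydraulic gradient i = (146.57 − 145.19) / 166 = 1.38 / 166 = 0.008313
K = 2.83 ft/d × 0.3048 = 0.8626 m/d
Darcy flux q = K·i = 0.8626 × 0.008313 = 0.007171 m/d
Average linear velocity = 0.007171 / 0.31 = 0.02313 m/d
t = L / v = 343 / 0.02313 = 14830 d

14800 days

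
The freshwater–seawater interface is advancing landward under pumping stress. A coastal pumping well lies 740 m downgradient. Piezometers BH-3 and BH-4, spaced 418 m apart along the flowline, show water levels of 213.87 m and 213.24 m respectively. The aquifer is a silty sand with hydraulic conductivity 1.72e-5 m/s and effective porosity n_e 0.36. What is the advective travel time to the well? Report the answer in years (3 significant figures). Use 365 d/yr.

Hydraulic gradient i = (213.87 − 213.24) / 418 = 0.63 / 418 = 0.001507
K = 1.72e-5 m/s × 86400 s/d = 1.486 m/d
Darcy flux q = K·i = 1.486 × 0.001507 = 0.002240 m/d
v = Ki/n = 1.486·0.001507/0.36 = 0.006222 m/d
t = L / v = 740 / 0.006222 = 118900 d
   = 118900 / 365 = 326 yr

326 years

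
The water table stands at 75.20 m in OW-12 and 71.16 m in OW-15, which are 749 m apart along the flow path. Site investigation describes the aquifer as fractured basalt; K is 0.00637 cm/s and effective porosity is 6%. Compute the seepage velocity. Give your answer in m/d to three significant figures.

Hydraulic gradient i = (75.20 − 71.16) / 749 = 4.04 / 749 = 0.005394
K = 0.00637 cm/s × 864 = 5.504 m/d
q = Ki = 5.504 × 0.005394 = 0.02969 m/d
Average linear velocity = 0.02969 / 0.06 = 0.4948 m/d

0.495 m/d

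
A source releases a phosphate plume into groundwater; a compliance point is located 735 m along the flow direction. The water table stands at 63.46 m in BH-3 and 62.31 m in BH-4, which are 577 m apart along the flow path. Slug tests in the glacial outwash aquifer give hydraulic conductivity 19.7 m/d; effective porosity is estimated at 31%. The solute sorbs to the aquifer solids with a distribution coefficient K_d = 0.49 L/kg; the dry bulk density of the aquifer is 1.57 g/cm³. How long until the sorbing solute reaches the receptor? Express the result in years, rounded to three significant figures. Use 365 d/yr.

Hydraulic gradient i = (63.46 − 62.31) / 577 = 1.15 / 577 = 0.001993
Darcy flux q = K·i = 19.7 × 0.001993 = 0.03926 m/d
Average linear velocity = 0.03926 / 0.31 = 0.1267 m/d
Retardation R = 1 + ρ_b·K_d/n = 1 + 1.57×0.49/0.31 = 3.482
Contaminant velocity v_c = v/R = 0.1267/3.482 = 0.03638 m/d
t = L/v_c = 735/0.03638 = 20200 d
   = 20200/365 = 55.4 yr

55.4 years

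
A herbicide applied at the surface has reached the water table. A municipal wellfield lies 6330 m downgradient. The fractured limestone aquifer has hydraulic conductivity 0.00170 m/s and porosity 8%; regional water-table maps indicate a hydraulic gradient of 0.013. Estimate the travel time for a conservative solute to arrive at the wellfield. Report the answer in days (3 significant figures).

K = 0.00170 m/s × 86400 s/d = 146.9 m/d
Darcy flux q = K·i = 146.9 × 0.013 = 1.909 m/d
Seepage velocity v = q / n = 1.909 / 0.08 = 23.87 m/d
t = L / v = 6330 / 23.87 = 265.2 d

265 days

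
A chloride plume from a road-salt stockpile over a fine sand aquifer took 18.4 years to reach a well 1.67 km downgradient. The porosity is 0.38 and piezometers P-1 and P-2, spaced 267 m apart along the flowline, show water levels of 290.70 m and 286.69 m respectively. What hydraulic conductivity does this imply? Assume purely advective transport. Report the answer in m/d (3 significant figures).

6.29 m/d

Hydraulic gradient i = (290.70 − 286.69) / 267 = 4.01 / 267 = 0.01502
t = 18.4 years = 6716 d
L = 1.67 km = 1670 m
v = L / t = 1670 / 6716 = 0.2487 m/d
K = v · n / i = 0.2487 × 0.38 / 0.01502 = 6.29 m/d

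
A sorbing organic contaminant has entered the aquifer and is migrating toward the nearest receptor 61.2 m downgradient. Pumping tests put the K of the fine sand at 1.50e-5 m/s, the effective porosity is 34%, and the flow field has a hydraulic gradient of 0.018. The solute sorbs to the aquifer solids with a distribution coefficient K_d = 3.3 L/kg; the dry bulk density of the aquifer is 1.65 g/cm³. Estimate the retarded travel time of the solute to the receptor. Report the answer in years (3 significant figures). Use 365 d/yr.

41.6 years

K = 1.50e-5 m/s × 86400 s/d = 1.296 m/d
Darcy flux q = K·i = 1.296 × 0.018 = 0.02333 m/d
Average linear velocity = 0.02333 / 0.34 = 0.06861 m/d
Retardation R = 1 + ρ_b·K_d/n = 1 + 1.65×3.3/0.34 = 17.01
Contaminant velocity v_c = v/R = 0.06861/17.01 = 0.004032 m/d
t = L/v_c = 61.2/0.004032 = 15180 d
   = 15180/365 = 41.6 yr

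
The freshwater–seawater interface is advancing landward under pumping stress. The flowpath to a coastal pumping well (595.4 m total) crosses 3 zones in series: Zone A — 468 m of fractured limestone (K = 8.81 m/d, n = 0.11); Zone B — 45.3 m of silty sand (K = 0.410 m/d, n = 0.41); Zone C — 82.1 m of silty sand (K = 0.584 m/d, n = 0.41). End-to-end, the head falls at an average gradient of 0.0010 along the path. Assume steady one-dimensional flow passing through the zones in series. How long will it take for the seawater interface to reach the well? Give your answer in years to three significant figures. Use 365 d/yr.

145 years

Steady 1-D flow in series ⇒ the Darcy flux q is identical in every zone and the zone head losses add (resistances L/K in series).
Σ(L/K) = 468/8.81 + 45.3/0.410 + 82.1/0.584 = 53.12 + 110.5 + 140.6 = 304.2 d
K_eq = L_total / Σ(L/K) = 595.4 / 304.2 = 1.957 m/d
q = K_eq · i = 1.957 × 0.0010 = 0.001957 m/d (same in every zone)
Zone A: v = q/n = 0.001957/0.11 = 0.01779 m/d → t_A = 468/0.01779 = 26300 d
Zone B: v = q/n = 0.001957/0.41 = 0.004774 m/d → t_B = 45.3/0.004774 = 9489 d
Zone C: v = q/n = 0.001957/0.41 = 0.004774 m/d → t_C = 82.1/0.004774 = 17200 d
Total t = 26300 + 9489 + 17200 = 52990 d
   = 52990 / 365 = 145 yr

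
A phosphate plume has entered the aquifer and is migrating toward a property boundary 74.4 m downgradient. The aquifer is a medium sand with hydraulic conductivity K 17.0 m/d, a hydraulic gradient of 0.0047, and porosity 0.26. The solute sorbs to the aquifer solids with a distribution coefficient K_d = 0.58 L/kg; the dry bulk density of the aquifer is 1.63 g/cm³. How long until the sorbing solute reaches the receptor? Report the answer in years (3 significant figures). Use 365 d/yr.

q = Ki = 17.0 × 0.0047 = 0.07990 m/d
v = Ki/n = 17.0·0.0047/0.26 = 0.3073 m/d
Retardation R = 1 + ρ_b·K_d/n = 1 + 1.63×0.58/0.26 = 4.636
Contaminant velocity v_c = v/R = 0.3073/4.636 = 0.06629 m/d
t = L/v_c = 74.4/0.06629 = 1122 d
   = 1122/365 = 3.08 yr

3.08 years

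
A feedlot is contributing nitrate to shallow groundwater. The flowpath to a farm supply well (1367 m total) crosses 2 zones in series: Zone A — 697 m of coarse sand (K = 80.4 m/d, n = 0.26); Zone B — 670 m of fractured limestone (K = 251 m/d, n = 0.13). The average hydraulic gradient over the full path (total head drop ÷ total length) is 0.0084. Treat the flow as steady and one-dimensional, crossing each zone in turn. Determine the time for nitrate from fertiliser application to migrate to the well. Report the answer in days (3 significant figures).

265 days

Steady 1-D flow in series ⇒ the Darcy flux q is identical in every zone and the zone head losses add (resistances L/K in series).
Σ(L/K) = 697/80.4 + 670/251 = 8.669 + 2.669 = 11.34 d
K_eq = L_total / Σ(L/K) = 1367 / 11.34 = 120.6 m/d
q = K_eq · i = 120.6 × 0.0084 = 1.013 m/d (same in every zone)
Zone A: v = q/n = 1.013/0.26 = 3.895 m/d → t_A = 697/3.895 = 178.9 d
Zone B: v = q/n = 1.013/0.13 = 7.790 m/d → t_B = 670/7.790 = 86.01 d
Total t = 178.9 + 86.01 = 264.9 d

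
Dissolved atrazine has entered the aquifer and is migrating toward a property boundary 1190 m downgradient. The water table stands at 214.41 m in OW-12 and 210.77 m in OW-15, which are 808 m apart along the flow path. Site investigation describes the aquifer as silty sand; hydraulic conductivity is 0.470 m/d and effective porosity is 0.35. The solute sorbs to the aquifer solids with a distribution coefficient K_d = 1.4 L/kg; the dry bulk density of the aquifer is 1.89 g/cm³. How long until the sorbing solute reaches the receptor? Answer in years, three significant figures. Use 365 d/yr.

4610 years

Hydraulic gradient i = (214.41 − 210.77) / 808 = 3.64 / 808 = 0.004505
Specific discharge q = 0.470 × 0.004505 = 0.002117 m/d
v = Ki/n = 0.470·0.004505/0.35 = 0.006050 m/d
Retardation R = 1 + ρ_b·K_d/n = 1 + 1.89×1.4/0.35 = 8.560
Contaminant velocity v_c = v/R = 0.006050/8.560 = 7.067e-4 m/d
t = L/v_c = 1190/7.067e-4 = 1.684e6 d
   = 1.684e6/365 = 4610 yr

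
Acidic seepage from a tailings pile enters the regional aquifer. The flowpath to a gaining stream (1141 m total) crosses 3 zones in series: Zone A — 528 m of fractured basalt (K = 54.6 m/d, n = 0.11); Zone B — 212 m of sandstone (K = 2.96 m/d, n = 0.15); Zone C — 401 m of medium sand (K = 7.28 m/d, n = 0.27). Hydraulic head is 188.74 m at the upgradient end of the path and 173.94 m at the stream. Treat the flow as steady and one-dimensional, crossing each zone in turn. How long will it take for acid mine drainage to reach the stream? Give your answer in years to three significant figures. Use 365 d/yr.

5.00 years

Total head drop ΔH = 188.74 − 173.94 = 14.80 m
Steady 1-D flow in series ⇒ the Darcy flux q is identical in every zone and the zone head losses add (resistances L/K in series).
Σ(L/K) = 528/54.6 + 212/2.96 + 401/7.28 = 9.670 + 71.62 + 55.08 = 136.4 d
q = ΔH / Σ(L/K) = 14.80 / 136.4 = 0.1085 m/d (same in every zone)
Zone A: v = q/n = 0.1085/0.11 = 0.9866 m/d → t_A = 528/0.9866 = 535.2 d
Zone B: v = q/n = 0.1085/0.15 = 0.7235 m/d → t_B = 212/0.7235 = 293.0 d
Zone C: v = q/n = 0.1085/0.27 = 0.4019 m/d → t_C = 401/0.4019 = 997.7 d
Total t = 535.2 + 293.0 + 997.7 = 1826 d
   = 1826 / 365 = 5.00 yr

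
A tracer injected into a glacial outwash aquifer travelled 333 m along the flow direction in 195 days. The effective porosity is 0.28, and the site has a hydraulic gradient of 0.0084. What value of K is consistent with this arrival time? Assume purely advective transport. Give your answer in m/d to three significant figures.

56.9 m/d

v = L / t = 333 / 195 = 1.708 m/d
K = v · n / i = 1.708 × 0.28 / 0.0084 = 56.9 m/d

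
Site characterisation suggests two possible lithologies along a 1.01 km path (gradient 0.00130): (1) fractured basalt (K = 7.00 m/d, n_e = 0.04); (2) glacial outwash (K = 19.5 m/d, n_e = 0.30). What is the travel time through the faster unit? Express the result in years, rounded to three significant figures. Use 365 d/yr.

12.2 years

Unit 1 (fractured basalt): v = 7.00×0.0013/0.04 = 0.2275 m/d, t = 1010/0.2275 = 4440 d
Unit 2 (glacial outwash): v = 19.5×0.0013/0.30 = 0.08450 m/d, t = 1010/0.08450 = 11950 d
Faster: 4440 d / 365 = 12.2 yr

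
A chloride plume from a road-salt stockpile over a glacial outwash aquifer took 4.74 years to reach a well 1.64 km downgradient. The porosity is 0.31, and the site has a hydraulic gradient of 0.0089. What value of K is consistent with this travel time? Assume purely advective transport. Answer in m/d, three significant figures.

t = 4.74 years = 1730 d
L = 1.64 km = 1640 m
v = L / t = 1640 / 1730 = 0.9479 m/d
K = v · n / i = 0.9479 × 0.31 / 0.0089 = 33.0 m/d

33.0 m/d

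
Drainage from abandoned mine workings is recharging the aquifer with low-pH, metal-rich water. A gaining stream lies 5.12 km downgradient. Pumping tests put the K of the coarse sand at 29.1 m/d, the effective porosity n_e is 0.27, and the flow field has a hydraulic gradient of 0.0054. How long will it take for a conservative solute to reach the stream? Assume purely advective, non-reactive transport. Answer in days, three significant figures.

8800 days

Specific discharge q = 29.1 × 0.0054 = 0.1571 m/d
v = Ki/n = 29.1·0.0054/0.27 = 0.5820 m/d
L = 5.12 km = 5120 m
t = L / v = 5120 / 0.5820 = 8797 d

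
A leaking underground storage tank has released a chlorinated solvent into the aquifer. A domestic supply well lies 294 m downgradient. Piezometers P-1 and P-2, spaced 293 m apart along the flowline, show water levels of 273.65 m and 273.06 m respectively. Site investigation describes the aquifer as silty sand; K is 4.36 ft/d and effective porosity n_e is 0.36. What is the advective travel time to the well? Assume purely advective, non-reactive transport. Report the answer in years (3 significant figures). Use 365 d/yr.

108 years

Hydraulic gradient i = (273.65 − 273.06) / 293 = 0.59 / 293 = 0.002014
K = 4.36 ft/d × 0.3048 = 1.329 m/d
Darcy flux q = K·i = 1.329 × 0.002014 = 0.002676 m/d
v = Ki/n = 1.329·0.002014/0.36 = 0.007433 m/d
t = L / v = 294 / 0.007433 = 39550 d
   = 39550 / 365 = 108 yr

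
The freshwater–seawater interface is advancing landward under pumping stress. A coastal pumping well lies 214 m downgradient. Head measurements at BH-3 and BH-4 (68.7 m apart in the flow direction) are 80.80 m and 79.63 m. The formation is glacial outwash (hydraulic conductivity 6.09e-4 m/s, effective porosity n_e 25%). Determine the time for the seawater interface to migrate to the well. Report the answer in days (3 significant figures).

Hydraulic gradient i = (80.80 − 79.63) / 68.7 = 1.17 / 68.7 = 0.01703
K = 6.09e-4 m/s × 86400 s/d = 52.62 m/d
Specific discharge q = 52.62 × 0.01703 = 0.8961 m/d
Seepage velocity v = q / n = 0.8961 / 0.25 = 3.584 m/d
t = L / v = 214 / 3.584 = 59.70 d

59.7 days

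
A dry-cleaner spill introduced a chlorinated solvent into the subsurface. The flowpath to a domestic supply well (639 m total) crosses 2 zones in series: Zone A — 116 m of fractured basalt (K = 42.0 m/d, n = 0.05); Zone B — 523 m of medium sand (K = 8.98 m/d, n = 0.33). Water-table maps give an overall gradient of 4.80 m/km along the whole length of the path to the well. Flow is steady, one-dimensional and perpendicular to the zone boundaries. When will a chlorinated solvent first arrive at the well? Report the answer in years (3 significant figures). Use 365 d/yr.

9.72 years

Steady 1-D flow in series ⇒ the Darcy flux q is identical in every zone and the zone head losses add (resistances L/K in series).
Σ(L/K) = 116/42.0 + 523/8.98 = 2.762 + 58.24 = 61.00 d
K_eq = L_total / Σ(L/K) = 639 / 61.00 = 10.47 m/d
q = K_eq · i = 10.47 × 0.0048 = 0.05028 m/d (same in every zone)
Zone A: v = q/n = 0.05028/0.05 = 1.006 m/d → t_A = 116/1.006 = 115.4 d
Zone B: v = q/n = 0.05028/0.33 = 0.1524 m/d → t_B = 523/0.1524 = 3433 d
Total t = 115.4 + 3433 = 3548 d
   = 3548 / 365 = 9.72 yr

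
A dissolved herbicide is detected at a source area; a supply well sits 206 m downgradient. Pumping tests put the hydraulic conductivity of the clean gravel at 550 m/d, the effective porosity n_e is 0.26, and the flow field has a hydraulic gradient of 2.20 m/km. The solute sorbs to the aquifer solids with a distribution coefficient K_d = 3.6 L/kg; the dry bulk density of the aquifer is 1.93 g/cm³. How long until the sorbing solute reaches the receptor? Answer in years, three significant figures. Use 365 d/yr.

Specific discharge q = 550 × 0.0022 = 1.210 m/d
Seepage velocity v = q / n = 1.210 / 0.26 = 4.654 m/d
Retardation R = 1 + ρ_b·K_d/n = 1 + 1.93×3.6/0.26 = 27.72
Contaminant velocity v_c = v/R = 4.654/27.72 = 0.1679 m/d
t = L/v_c = 206/0.1679 = 1227 d
   = 1227/365 = 3.36 yr

3.36 years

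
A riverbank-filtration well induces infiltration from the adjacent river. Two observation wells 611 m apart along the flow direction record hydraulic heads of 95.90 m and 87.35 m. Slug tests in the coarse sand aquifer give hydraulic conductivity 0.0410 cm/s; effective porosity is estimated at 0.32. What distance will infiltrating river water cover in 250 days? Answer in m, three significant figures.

387 m

Hydraulic gradient i = (95.90 − 87.35) / 611 = 8.55 / 611 = 0.01399
K = 0.0410 cm/s × 864 = 35.42 m/d
q = Ki = 35.42 × 0.01399 = 0.4957 m/d
Seepage velocity v = q / n = 0.4957 / 0.32 = 1.549 m/d
L = v × T = 1.549 × 250 = 387.3 m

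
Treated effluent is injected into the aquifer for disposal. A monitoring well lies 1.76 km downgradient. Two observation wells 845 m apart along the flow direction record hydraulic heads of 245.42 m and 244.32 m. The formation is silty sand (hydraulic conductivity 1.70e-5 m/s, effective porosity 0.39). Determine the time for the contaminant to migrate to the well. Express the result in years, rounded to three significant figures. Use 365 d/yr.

Hydraulic gradient i = (245.42 − 244.32) / 845 = 1.10 / 845 = 0.001302
K = 1.70e-5 m/s × 86400 s/d = 1.469 m/d
Specific discharge q = 1.469 × 0.001302 = 0.001912 m/d
Average linear velocity = 0.001912 / 0.39 = 0.004903 m/d
L = 1.76 km = 1760 m
t = L / v = 1760 / 0.004903 = 359000 d
   = 359000 / 365 = 984 yr

984 years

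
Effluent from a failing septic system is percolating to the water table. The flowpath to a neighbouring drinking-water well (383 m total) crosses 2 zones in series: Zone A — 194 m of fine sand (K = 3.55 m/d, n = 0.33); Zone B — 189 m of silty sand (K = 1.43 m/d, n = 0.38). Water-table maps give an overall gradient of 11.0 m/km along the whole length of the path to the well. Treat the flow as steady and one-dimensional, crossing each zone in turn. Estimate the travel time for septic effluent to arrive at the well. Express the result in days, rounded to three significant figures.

Continuity: the same q passes through each zone, so ΔH = q·Σ(L_j/K_j) — the zones act as resistances in series.
Σ(L/K) = 194/3.55 + 189/1.43 = 54.65 + 132.2 = 186.8 d
K_eq = L_total / Σ(L/K) = 383 / 186.8 = 2.050 m/d
q = K_eq · i = 2.050 × 0.011 = 0.02255 m/d (same in every zone)
Zone A: v = q/n = 0.02255/0.33 = 0.06834 m/d → t_A = 194/0.06834 = 2839 d
Zone B: v = q/n = 0.02255/0.38 = 0.05935 m/d → t_B = 189/0.05935 = 3185 d
Total t = 2839 + 3185 = 6024 d

6020 days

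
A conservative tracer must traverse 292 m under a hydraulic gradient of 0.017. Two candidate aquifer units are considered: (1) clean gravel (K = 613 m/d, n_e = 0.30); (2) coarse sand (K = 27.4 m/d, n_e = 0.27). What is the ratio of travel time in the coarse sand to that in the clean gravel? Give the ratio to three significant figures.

Unit 1 (clean gravel): v = 613×0.017/0.30 = 34.74 m/d, t = 292/34.74 = 8.406 d
Unit 2 (coarse sand): v = 27.4×0.017/0.27 = 1.725 m/d, t = 292/1.725 = 169.3 d
t(coarse sand) / t(clean gravel) = 169.3/8.406 = 20.1

20.1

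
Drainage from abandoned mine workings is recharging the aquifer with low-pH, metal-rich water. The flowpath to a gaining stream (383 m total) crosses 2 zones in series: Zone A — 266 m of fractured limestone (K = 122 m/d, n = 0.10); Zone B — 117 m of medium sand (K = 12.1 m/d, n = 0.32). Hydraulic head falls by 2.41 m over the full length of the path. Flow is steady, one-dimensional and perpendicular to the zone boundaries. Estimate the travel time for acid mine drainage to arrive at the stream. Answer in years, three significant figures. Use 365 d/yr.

Steady 1-D flow in series ⇒ the Darcy flux q is identical in every zone and the zone head losses add (resistances L/K in series).
Σ(L/K) = 266/122 + 117/12.1 = 2.180 + 9.669 = 11.85 d
q = ΔH / Σ(L/K) = 2.41 / 11.85 = 0.2034 m/d (same in every zone)
Zone A: v = q/n = 0.2034/0.10 = 2.034 m/d → t_A = 266/2.034 = 130.8 d
Zone B: v = q/n = 0.2034/0.32 = 0.6356 m/d → t_B = 117/0.6356 = 184.1 d
Total t = 130.8 + 184.1 = 314.9 d
   = 314.9 / 365 = 0.863 yr

0.863 years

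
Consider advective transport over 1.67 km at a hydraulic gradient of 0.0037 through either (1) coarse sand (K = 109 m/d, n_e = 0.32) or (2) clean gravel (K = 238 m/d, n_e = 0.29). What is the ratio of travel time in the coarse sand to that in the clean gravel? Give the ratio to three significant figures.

2.41

Unit 1 (coarse sand): v = 109×0.0037/0.32 = 1.260 m/d, t = 1670/1.260 = 1325 d
Unit 2 (clean gravel): v = 238×0.0037/0.29 = 3.037 m/d, t = 1670/3.037 = 550.0 d
t(coarse sand) / t(clean gravel) = 1325/550.0 = 2.41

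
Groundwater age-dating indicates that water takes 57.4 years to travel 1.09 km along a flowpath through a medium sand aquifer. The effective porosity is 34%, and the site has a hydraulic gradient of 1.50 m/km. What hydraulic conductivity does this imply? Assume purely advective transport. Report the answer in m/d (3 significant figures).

11.8 m/d

t = 57.4 years = 20950 d
L = 1.09 km = 1090 m
v = L / t = 1090 / 20950 = 0.05203 m/d
K = v · n / i = 0.05203 × 0.34 / 0.0015 = 11.8 m/d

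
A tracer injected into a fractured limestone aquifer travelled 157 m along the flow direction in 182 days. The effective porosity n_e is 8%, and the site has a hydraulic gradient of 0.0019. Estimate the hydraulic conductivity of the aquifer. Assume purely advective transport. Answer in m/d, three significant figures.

v = L / t = 157 / 182 = 0.8626 m/d
K = v · n / i = 0.8626 × 0.08 / 0.0019 = 36.3 m/d

36.3 m/d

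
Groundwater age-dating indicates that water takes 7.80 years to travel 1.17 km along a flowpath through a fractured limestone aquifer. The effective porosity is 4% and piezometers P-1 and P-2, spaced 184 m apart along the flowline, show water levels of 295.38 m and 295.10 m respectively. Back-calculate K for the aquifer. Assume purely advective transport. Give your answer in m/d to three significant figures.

Hydraulic gradient i = (295.38 − 295.10) / 184 = 0.28 / 184 = 0.001522
t = 7.80 years = 2847 d
L = 1.17 km = 1170 m
v = L / t = 1170 / 2847 = 0.4110 m/d
K = v · n / i = 0.4110 × 0.04 / 0.001522 = 10.8 m/d

10.8 m/d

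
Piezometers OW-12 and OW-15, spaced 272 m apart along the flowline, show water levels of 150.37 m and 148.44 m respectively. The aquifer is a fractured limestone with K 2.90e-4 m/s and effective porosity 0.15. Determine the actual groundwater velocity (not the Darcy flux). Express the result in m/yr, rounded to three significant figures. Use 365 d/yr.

Hydraulic gradient i = (150.37 − 148.44) / 272 = 1.93 / 272 = 0.007096
K = 2.90e-4 m/s × 86400 s/d = 25.06 m/d
Darcy flux q = K·i = 25.06 × 0.007096 = 0.1778 m/d
v_s = q/n_e = 0.1778/0.15 = 1.185 m/d
   = 1.185 × 365 = 433 m/yr

433 m/yr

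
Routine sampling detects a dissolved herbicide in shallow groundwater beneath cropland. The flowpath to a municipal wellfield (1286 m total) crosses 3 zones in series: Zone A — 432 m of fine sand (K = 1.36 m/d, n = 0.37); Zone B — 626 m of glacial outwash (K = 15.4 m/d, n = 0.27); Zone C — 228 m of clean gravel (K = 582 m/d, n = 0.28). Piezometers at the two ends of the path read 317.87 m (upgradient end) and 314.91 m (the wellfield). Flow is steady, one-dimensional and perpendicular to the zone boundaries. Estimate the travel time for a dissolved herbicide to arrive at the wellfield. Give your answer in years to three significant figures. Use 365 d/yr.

130 years

Total head drop ΔH = 317.87 − 314.91 = 2.96 m
Continuity: the same q passes through each zone, so ΔH = q·Σ(L_j/K_j) — the zones act as resistances in series.
Σ(L/K) = 432/1.36 + 626/15.4 + 228/582 = 317.6 + 40.65 + 0.3918 = 358.7 d
q = ΔH / Σ(L/K) = 2.96 / 358.7 = 0.008252 m/d (same in every zone)
Zone A: v = q/n = 0.008252/0.37 = 0.02230 m/d → t_A = 432/0.02230 = 19370 d
Zone B: v = q/n = 0.008252/0.27 = 0.03056 m/d → t_B = 626/0.03056 = 20480 d
Zone C: v = q/n = 0.008252/0.28 = 0.02947 m/d → t_C = 228/0.02947 = 7736 d
Total t = 19370 + 20480 + 7736 = 47590 d
   = 47590 / 365 = 130 yr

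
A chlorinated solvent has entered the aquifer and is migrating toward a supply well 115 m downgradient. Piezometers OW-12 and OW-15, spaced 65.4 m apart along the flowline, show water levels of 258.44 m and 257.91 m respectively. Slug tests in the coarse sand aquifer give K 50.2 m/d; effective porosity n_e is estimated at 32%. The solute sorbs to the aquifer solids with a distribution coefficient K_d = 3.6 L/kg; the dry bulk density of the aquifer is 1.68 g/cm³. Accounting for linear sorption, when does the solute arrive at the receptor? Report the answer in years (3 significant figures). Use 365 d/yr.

Hydraulic gradient i = (258.44 − 257.91) / 65.4 = 0.53 / 65.4 = 0.008104
q = Ki = 50.2 × 0.008104 = 0.4068 m/d
Average linear velocity = 0.4068 / 0.32 = 1.271 m/d
Retardation R = 1 + ρ_b·K_d/n = 1 + 1.68×3.6/0.32 = 19.90
Contaminant velocity v_c = v/R = 1.271/19.90 = 0.06388 m/d
t = L/v_c = 115/0.06388 = 1800 d
   = 1800/365 = 4.93 yr

4.93 years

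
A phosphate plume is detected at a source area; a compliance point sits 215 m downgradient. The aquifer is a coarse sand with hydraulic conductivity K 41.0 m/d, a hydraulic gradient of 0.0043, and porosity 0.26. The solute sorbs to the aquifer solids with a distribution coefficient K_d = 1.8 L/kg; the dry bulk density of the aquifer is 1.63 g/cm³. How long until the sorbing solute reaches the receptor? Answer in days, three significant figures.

3900 days

Darcy flux q = K·i = 41.0 × 0.0043 = 0.1763 m/d
v_s = q/n_e = 0.1763/0.26 = 0.6781 m/d
Retardation R = 1 + ρ_b·K_d/n = 1 + 1.63×1.8/0.26 = 12.28
Contaminant velocity v_c = v/R = 0.6781/12.28 = 0.05520 m/d
t = L/v_c = 215/0.05520 = 3895 d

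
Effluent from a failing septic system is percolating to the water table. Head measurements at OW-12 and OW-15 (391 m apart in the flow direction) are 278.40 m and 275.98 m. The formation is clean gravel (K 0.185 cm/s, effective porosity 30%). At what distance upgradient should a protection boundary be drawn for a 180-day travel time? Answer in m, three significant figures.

594 m

Hydraulic gradient i = (278.40 − 275.98) / 391 = 2.42 / 391 = 0.006189
K = 0.185 cm/s × 864 = 159.8 m/d
q = Ki = 159.8 × 0.006189 = 0.9893 m/d
v = Ki/n = 159.8·0.006189/0.30 = 3.298 m/d
L = v × T = 3.298 × 180 = 593.6 m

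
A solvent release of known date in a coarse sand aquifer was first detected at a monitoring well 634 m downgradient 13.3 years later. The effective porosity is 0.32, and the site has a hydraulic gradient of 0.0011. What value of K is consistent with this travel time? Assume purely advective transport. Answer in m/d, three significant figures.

38.0 m/d

t = 13.3 years = 4855 d
v = L / t = 634 / 4855 = 0.1306 m/d
K = v · n / i = 0.1306 × 0.32 / 0.0011 = 38.0 m/d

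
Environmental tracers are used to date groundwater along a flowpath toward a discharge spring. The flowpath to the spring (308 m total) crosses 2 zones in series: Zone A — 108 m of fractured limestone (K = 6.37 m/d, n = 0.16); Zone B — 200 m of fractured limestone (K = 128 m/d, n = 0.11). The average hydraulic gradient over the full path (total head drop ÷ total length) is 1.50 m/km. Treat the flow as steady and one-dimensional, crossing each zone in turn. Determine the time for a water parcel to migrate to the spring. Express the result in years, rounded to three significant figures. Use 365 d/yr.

Continuity: the same q passes through each zone, so ΔH = q·Σ(L_j/K_j) — the zones act as resistances in series.
Σ(L/K) = 108/6.37 + 200/128 = 16.95 + 1.563 = 18.52 d
K_eq = L_total / Σ(L/K) = 308 / 18.52 = 16.63 m/d
q = K_eq · i = 16.63 × 0.0015 = 0.02495 m/d (same in every zone)
Zone A: v = q/n = 0.02495/0.16 = 0.1559 m/d → t_A = 108/0.1559 = 692.6 d
Zone B: v = q/n = 0.02495/0.11 = 0.2268 m/d → t_B = 200/0.2268 = 881.8 d
Total t = 692.6 + 881.8 = 1574 d
   = 1574 / 365 = 4.31 yr

4.31 years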